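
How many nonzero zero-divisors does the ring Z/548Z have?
In Z/548Z each nonzero element is either a unit (gcd with 548 is 1) or a zero-divisor (gcd > 1). The number of units is φ(548): factorise 548 = 2^2 · 137, so φ(548) = (2^2 − 2^1) · (137 − 1) = 2 · 136 = 272. The nonzero elements number 548 − 1 = 547. Hence the nonzero zero-divisors number 547 − 272 = 275.

Final answer: Z/548Z has 275 nonzero zero-divisors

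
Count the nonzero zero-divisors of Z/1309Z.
Z/1309Z has 348 nonzero zero-divisors

In Z/1309Z each nonzero element is either a unit (gcd with 1309 is 1) or a zero-divisor (gcd > 1). The number of units is φ(1309): factorise 1309 = 7 · 11 · 17, so φ(1309) = (7 − 1) · (11 − 1) · (17 − 1) = 6 · 10 · 16 = 960. The nonzero elements number 1309 − 1 = 1308. Hence the nonzero zero-divisors number 1308 − 960 = 348.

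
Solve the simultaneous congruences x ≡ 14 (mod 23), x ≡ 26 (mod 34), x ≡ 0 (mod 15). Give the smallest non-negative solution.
x ≡ 60 (mod 11730); the representative in [0, 11730) is 60

The moduli 23, 34, 15 are pairwise coprime, so by the CRT there is a unique solution mod 23·34·15 = 11730.
Solve by successive substitution. Start with x ≡ 14 (mod 23).
  Combine with x ≡ 26 (mod 34): write x = 14 + 23·t and require 14 + 23·t ≡ 26 (mod 34), i.e. 23·t ≡ 26 − 14 ≡ 12 (mod 34). Since 23^(−1) ≡ 3 (mod 34), t ≡ 3·12 ≡ 2 (mod 34). So x ≡ 14 + 23·2 = 60 (mod 782).
  Combine with x ≡ 0 (mod 15): write x = 60 + 782·t and require 60 + 782·t ≡ 0 (mod 15), i.e. 782·t ≡ 0 − 60 ≡ 0 (mod 15). Since 782^(−1) ≡ 8 (mod 15) (782 ≡ 2 (mod 15)), t ≡ 8·0 ≡ 0 (mod 15). So x ≡ 60 + 782·0 = 60 (mod 11730).
Unique solution in [0, 11730): x = 60.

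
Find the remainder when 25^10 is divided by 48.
Use repeated squaring. Binary(10) = 1010. Walk through the bits of the exponent 10 left-to-right: at each bit after the leading one, square the running value, then multiply by 25 if the bit is 1 (always reducing mod 48):
  bit 1 = 1 (leading): start with 25.
  bit 2 = 0: square 25^2 = 625 ≡ 1 (mod 48).
  bit 3 = 1: square 1^2 = 1; bit is 1, so multiply 1·25 = 25 (mod 48).
  bit 4 = 0: square 25^2 = 625 ≡ 1 (mod 48).
Final value: 25^10 ≡ 1 (mod 48).

Final answer: 1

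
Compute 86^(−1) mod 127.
Apply the extended Euclidean algorithm to (127, 86), tracking rows (r, s, t) with s·127 + t·86 = r. Each division r_prev = q·r_cur + r_new produces the new row as (previous row) − q·(current row):
  row A: (127, 1, 0)   [1·127 + 0·86 = 127]
  row B: (86, 0, 1)   [0·127 + 1·86 = 86]
  127 = 1·86 + 41   → row C = row A − 1·row B = (41, 1, −1)   [check: 1·127 − 1·86 = 41]
  86 = 2·41 + 4   → row D = row B − 2·row C = (4, −2, 3)   [check: −2·127 + 3·86 = 4]
  41 = 10·4 + 1   → row E = row C − 10·row D = (1, 21, −31)   [check: 21·127 − 31·86 = 1]
  4 = 4·1 + 0   → remainder 0, stop. gcd = 1 (last nonzero row E).
The gcd is 1, so 86 is invertible mod 127. The last nonzero row gives 21·127 − 31·86 = 1, so t = −31. So 86^(−1) ≡ −31 ≡ 96 (mod 127). Verify: 86 · 96 = 8256 ≡ 1 (mod 127). ✓

Final answer: 86^(−1) ≡ 96 (mod 127)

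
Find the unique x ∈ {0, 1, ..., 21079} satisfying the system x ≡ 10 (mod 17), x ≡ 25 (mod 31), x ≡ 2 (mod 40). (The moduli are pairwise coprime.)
x ≡ 13882 (mod 21080); the representative in [0, 21080) is 13882

The moduli 17, 31, 40 are pairwise coprime, so by the CRT there is a unique solution mod 17·31·40 = 21080.
Solve by successive substitution. Start with x ≡ 10 (mod 17).
  Combine with x ≡ 25 (mod 31): write x = 10 + 17·t and require 10 + 17·t ≡ 25 (mod 31), i.e. 17·t ≡ 25 − 10 ≡ 15 (mod 31). Since 17^(−1) ≡ 11 (mod 31), t ≡ 11·15 ≡ 10 (mod 31). So x ≡ 10 + 17·10 = 180 (mod 527).
  Combine with x ≡ 2 (mod 40): write x = 180 + 527·t and require 180 + 527·t ≡ 2 (mod 40), i.e. 527·t ≡ 2 − 180 ≡ 22 (mod 40). Since 527^(−1) ≡ 23 (mod 40) (527 ≡ 7 (mod 40)), t ≡ 23·22 ≡ 26 (mod 40). So x ≡ 180 + 527·26 = 13882 (mod 21080).
Unique solution in [0, 21080): x = 13882.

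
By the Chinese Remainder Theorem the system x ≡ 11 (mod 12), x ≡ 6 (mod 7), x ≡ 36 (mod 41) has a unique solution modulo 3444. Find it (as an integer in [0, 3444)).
x ≡ 3275 (mod 3444); the representative in [0, 3444) is 3275

The moduli 12, 7, 41 are pairwise coprime, so by the CRT there is a unique solution mod 12·7·41 = 3444.
Solve by successive substitution. Start with x ≡ 11 (mod 12).
  Combine with x ≡ 6 (mod 7): write x = 11 + 12·t and require 11 + 12·t ≡ 6 (mod 7), i.e. 12·t ≡ 6 − 11 ≡ 2 (mod 7). Since 12^(−1) ≡ 3 (mod 7) (12 ≡ 5 (mod 7)), t ≡ 3·2 ≡ 6 (mod 7). So x ≡ 11 + 12·6 = 83 (mod 84).
  Combine with x ≡ 36 (mod 41): write x = 83 + 84·t and require 83 + 84·t ≡ 36 (mod 41), i.e. 84·t ≡ 36 − 83 ≡ 35 (mod 41). Since 84^(−1) ≡ 21 (mod 41) (84 ≡ 2 (mod 41)), t ≡ 21·35 ≡ 38 (mod 41). So x ≡ 83 + 84·38 = 3275 (mod 3444).
Unique solution in [0, 3444): x = 3275.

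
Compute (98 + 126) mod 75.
Reduce the summands first: 98 ≡ 23, 126 ≡ 51 (mod 75), so 98 + 126 ≡ 23 + 51 (mod 75). 23 + 51 = 74; 74 = 0·75 + 74, so (98 + 126) mod 75 = 74.

Final answer: 74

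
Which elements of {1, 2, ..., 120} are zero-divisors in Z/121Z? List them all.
An element a ∈ Z/121Z (with a ≠ 0) is a zero-divisor iff gcd(a, 121) > 1 (because a is a unit precisely when gcd(a, n) = 1, and in Z/nZ every nonzero, non-unit element is a zero-divisor). Scan a = 1, ..., 120 and keep those with gcd(a, 121) > 1:
  gcd(11, 121) = 11, gcd(22, 121) = 11, gcd(33, 121) = 11, gcd(44, 121) = 11, gcd(55, 121) = 11, gcd(66, 121) = 11, gcd(77, 121) = 11, gcd(88, 121) = 11, gcd(99, 121) = 11, gcd(110, 121) = 11.
All other a ∈ {1, ..., 120} have gcd(a, 121) = 1 and are units. So the nonzero zero-divisors are exactly the 10 values of a appearing in this scan.

Final answer: nonzero zero-divisors of Z/121Z = {11, 22, 33, 44, 55, 66, 77, 88, 99, 110}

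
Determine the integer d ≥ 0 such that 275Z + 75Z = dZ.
In the PID Z, (a, b) is generated by gcd(a, b). Compute gcd(275, 75) with the extended Euclidean algorithm, tracking rows (r, s, t) with s·275 + t·75 = r:
  row A: (275, 1, 0)   [1·275 + 0·75 = 275]
  row B: (75, 0, 1)   [0·275 + 1·75 = 75]
  275 = 3·75 + 50   → row C = row A − 3·row B = (50, 1, −3)   [check: 1·275 − 3·75 = 50]
  75 = 1·50 + 25   → row D = row B − 1·row C = (25, −1, 4)   [check: −1·275 + 4·75 = 25]
  50 = 2·25 + 0   → remainder 0, stop. gcd = 25 (last nonzero row D).
So gcd(275, 75) = 25, with Bézout identity −1·275 + 4·75 = 25. Containment (⊇): the Bézout identity exhibits 25 as an element of (275, 75), giving (25) ⊆ (275, 75). Containment (⊆): since 25 | 275 and 25 | 75 (275 = 25·11, 75 = 25·3), every Z-linear combination of 275 and 75 is divisible by 25, so (275, 75) ⊆ (25). Therefore (275, 75) = (25), d = 25.

Final answer: (275, 75) = (25); d = 25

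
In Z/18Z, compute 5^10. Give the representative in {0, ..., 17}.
Use repeated squaring. Binary(10) = 1010. Walk through the bits of the exponent 10 left-to-right: at each bit after the leading one, square the running value, then multiply by 5 if the bit is 1 (always reducing mod 18):
  bit 1 = 1 (leading): start with 5.
  bit 2 = 0: square 5^2 = 25 ≡ 7 (mod 18).
  bit 3 = 1: square 7^2 = 49 ≡ 13; bit is 1, so multiply 13·5 = 65 ≡ 11 (mod 18).
  bit 4 = 0: square 11^2 = 121 ≡ 13 (mod 18).
Final value: 5^10 ≡ 13 (mod 18).

Final answer: 13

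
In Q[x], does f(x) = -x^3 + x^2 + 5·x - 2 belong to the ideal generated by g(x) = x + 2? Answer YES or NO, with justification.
YES

In Q[x] the ideal (g) consists of all multiples of g, so f ∈ (g) iff g | f, i.e. iff the remainder of f on division by g is 0. Divide f by g (g is monic, so eliminate the leading term of the running remainder at each step):
  leading term -x^3: subtract (-x^2)·g(x) = -x^3 - 2·x^2, leaving 3·x^2 + 5·x - 2
  leading term 3·x^2: subtract (3·x)·g(x) = 3·x^2 + 6·x, leaving -x - 2
  leading term -x: subtract (-1)·g(x) = -x - 2, leaving 0
The remainder is 0, so f(x) = g(x) · h(x) with h(x) = -x^2 + 3·x - 1. Hence g | f, i.e. f ∈ (g).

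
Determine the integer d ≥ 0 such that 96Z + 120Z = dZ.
In the PID Z, (a, b) is generated by gcd(a, b). Compute gcd(120, 96) with the extended Euclidean algorithm, tracking rows (r, s, t) with s·120 + t·96 = r:
  row A: (120, 1, 0)   [1·120 + 0·96 = 120]
  row B: (96, 0, 1)   [0·120 + 1·96 = 96]
  120 = 1·96 + 24   → row C = row A − 1·row B = (24, 1, −1)   [check: 1·120 − 1·96 = 24]
  96 = 4·24 + 0   → remainder 0, stop. gcd = 24 (last nonzero row C).
So gcd(96, 120) = 24, with Bézout identity 1·120 − 1·96 = 24. Containment (⊇): the Bézout identity exhibits 24 as an element of (96, 120), giving (24) ⊆ (96, 120). Containment (⊆): since 24 | 96 and 24 | 120 (96 = 24·4, 120 = 24·5), every Z-linear combination of 96 and 120 is divisible by 24, so (96, 120) ⊆ (24). Therefore (96, 120) = (24), d = 24.

Final answer: (96, 120) = (24); d = 24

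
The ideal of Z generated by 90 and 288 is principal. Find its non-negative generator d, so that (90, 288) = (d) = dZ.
(90, 288) = (18); d = 18

In the PID Z, (a, b) is generated by gcd(a, b). Compute gcd(288, 90) with the extended Euclidean algorithm, tracking rows (r, s, t) with s·288 + t·90 = r:
  row A: (288, 1, 0)   [1·288 + 0·90 = 288]
  row B: (90, 0, 1)   [0·288 + 1·90 = 90]
  288 = 3·90 + 18   → row C = row A − 3·row B = (18, 1, −3)   [check: 1·288 − 3·90 = 18]
  90 = 5·18 + 0   → remainder 0, stop. gcd = 18 (last nonzero row C).
So gcd(90, 288) = 18, with Bézout identity 1·288 − 3·90 = 18. Containment (⊇): the Bézout identity exhibits 18 as an element of (90, 288), giving (18) ⊆ (90, 288). Containment (⊆): since 18 | 90 and 18 | 288 (90 = 18·5, 288 = 18·16), every Z-linear combination of 90 and 288 is divisible by 18, so (90, 288) ⊆ (18). Therefore (90, 288) = (18), d = 18.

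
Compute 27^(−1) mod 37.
27^(−1) ≡ 11 (mod 37)

Apply the extended Euclidean algorithm to (37, 27), tracking rows (r, s, t) with s·37 + t·27 = r. Each division r_prev = q·r_cur + r_new produces the new row as (previous row) − q·(current row):
  row A: (37, 1, 0)   [1·37 + 0·27 = 37]
  row B: (27, 0, 1)   [0·37 + 1·27 = 27]
  37 = 1·27 + 10   → row C = row A − 1·row B = (10, 1, −1)   [check: 1·37 − 1·27 = 10]
  27 = 2·10 + 7   → row D = row B − 2·row C = (7, −2, 3)   [check: −2·37 + 3·27 = 7]
  10 = 1·7 + 3   → row E = row C − 1·row D = (3, 3, −4)   [check: 3·37 − 4·27 = 3]
  7 = 2·3 + 1   → row F = row D − 2·row E = (1, −8, 11)   [check: −8·37 + 11·27 = 1]
  3 = 3·1 + 0   → remainder 0, stop. gcd = 1 (last nonzero row F).
The gcd is 1, so 27 is invertible mod 37. The last nonzero row gives −8·37 + 11·27 = 1, so t = 11. So 27^(−1) ≡ 11 (mod 37). Verify: 27 · 11 = 297 ≡ 1 (mod 37). ✓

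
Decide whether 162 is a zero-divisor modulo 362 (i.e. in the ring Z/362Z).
gcd(162, 362) = 2 > 1, so 162 is not a unit in Z/362Z. In Z/nZ every nonzero non-unit is a zero-divisor: explicitly, take b = 362/gcd = 181 ≠ 0 (mod 362); then 162·181 = 29322 = 81·362, i.e. 162·181 ≡ 0 (mod 362). So 162 is a zero-divisor.

Final answer: YES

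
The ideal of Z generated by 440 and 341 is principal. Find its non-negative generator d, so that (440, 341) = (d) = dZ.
(440, 341) = (11); d = 11

In the PID Z, (a, b) is generated by gcd(a, b). Compute gcd(440, 341) with the extended Euclidean algorithm, tracking rows (r, s, t) with s·440 + t·341 = r:
  row A: (440, 1, 0)   [1·440 + 0·341 = 440]
  row B: (341, 0, 1)   [0·440 + 1·341 = 341]
  440 = 1·341 + 99   → row C = row A − 1·row B = (99, 1, −1)   [check: 1·440 − 1·341 = 99]
  341 = 3·99 + 44   → row D = row B − 3·row C = (44, −3, 4)   [check: −3·440 + 4·341 = 44]
  99 = 2·44 + 11   → row E = row C − 2·row D = (11, 7, −9)   [check: 7·440 − 9·341 = 11]
  44 = 4·11 + 0   → remainder 0, stop. gcd = 11 (last nonzero row E).
So gcd(440, 341) = 11, with Bézout identity 7·440 − 9·341 = 11. Containment (⊇): the Bézout identity exhibits 11 as an element of (440, 341), giving (11) ⊆ (440, 341). Containment (⊆): since 11 | 440 and 11 | 341 (440 = 11·40, 341 = 11·31), every Z-linear combination of 440 and 341 is divisible by 11, so (440, 341) ⊆ (11). Therefore (440, 341) = (11), d = 11.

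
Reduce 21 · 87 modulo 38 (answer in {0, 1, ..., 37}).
3

Reduce the factors first: 87 ≡ 11 (mod 38), so 21 · 87 ≡ 21 · 11 (mod 38). 21 · 11 = 231. Dividing by 38: 231 = 6·38 + 3. So (21 · 87) mod 38 = 3.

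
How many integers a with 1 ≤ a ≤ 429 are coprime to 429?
The number of a ∈ {1, ..., 429} with gcd(a, 429) = 1 is by definition Euler's totient φ(429). φ is multiplicative, with φ(p^e) = p^e − p^(e−1). Factorise 429 = 3 · 11 · 13. Then
  φ(429) = (3 − 1) · (11 − 1) · (13 − 1) = 2 · 10 · 12 = 240.
So there are 240 such integers.

Final answer: 240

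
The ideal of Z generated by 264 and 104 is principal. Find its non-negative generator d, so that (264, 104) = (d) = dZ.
In the PID Z, (a, b) is generated by gcd(a, b). Compute gcd(264, 104) with the extended Euclidean algorithm, tracking rows (r, s, t) with s·264 + t·104 = r:
  row A: (264, 1, 0)   [1·264 + 0·104 = 264]
  row B: (104, 0, 1)   [0·264 + 1·104 = 104]
  264 = 2·104 + 56   → row C = row A − 2·row B = (56, 1, −2)   [check: 1·264 − 2·104 = 56]
  104 = 1·56 + 48   → row D = row B − 1·row C = (48, −1, 3)   [check: −1·264 + 3·104 = 48]
  56 = 1·48 + 8   → row E = row C − 1·row D = (8, 2, −5)   [check: 2·264 − 5·104 = 8]
  48 = 6·8 + 0   → remainder 0, stop. gcd = 8 (last nonzero row E).
So gcd(264, 104) = 8, with Bézout identity 2·264 − 5·104 = 8. Containment (⊇): the Bézout identity exhibits 8 as an element of (264, 104), giving (8) ⊆ (264, 104). Containment (⊆): since 8 | 264 and 8 | 104 (264 = 8·33, 104 = 8·13), every Z-linear combination of 264 and 104 is divisible by 8, so (264, 104) ⊆ (8). Therefore (264, 104) = (8), d = 8.

Final answer: (264, 104) = (8); d = 8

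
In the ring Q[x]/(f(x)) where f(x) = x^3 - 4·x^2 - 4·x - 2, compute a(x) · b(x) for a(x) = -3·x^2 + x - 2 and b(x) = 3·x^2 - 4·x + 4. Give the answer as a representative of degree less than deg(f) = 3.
a · b ≡ -142·x^2 - 90·x - 50 (mod f(x))

First multiply in Q[x] without reducing: a · b = -9·x^4 + 15·x^3 - 22·x^2 + 12·x - 8. Now divide by f(x) = x^3 - 4·x^2 - 4·x - 2, eliminating the leading term at each step:
  leading term -9·x^4: subtract (-9·x)·f(x) = -9·x^4 + 36·x^3 + 36·x^2 + 18·x, leaving -21·x^3 - 58·x^2 - 6·x - 8
  leading term -21·x^3: subtract (-21)·f(x) = -21·x^3 + 84·x^2 + 84·x + 42, leaving -142·x^2 - 90·x - 50
The degree is now < 3, so this is the remainder. Hence a · b ≡ -142·x^2 - 90·x - 50 in Q[x]/(f).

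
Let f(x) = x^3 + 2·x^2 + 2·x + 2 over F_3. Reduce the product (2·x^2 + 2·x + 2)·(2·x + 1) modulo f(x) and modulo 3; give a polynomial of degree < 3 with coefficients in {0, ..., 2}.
a · b ≡ x^2 + x (mod f(x))

Multiply as integer polynomials: a · b = 4·x^3 + 6·x^2 + 6·x + 2. Reducing coefficients mod 3: a · b ≡ x^3 + 2. Now divide by f(x) = x^3 + 2·x^2 + 2·x + 2 in F_3[x], eliminating the leading term at each step:
  leading term x^3: subtract (1)·f(x) = x^3 + 2·x^2 + 2·x + 2, leaving x^2 + x (coefficients mod 3)
The degree is now < 3, so this is the remainder. Hence a · b ≡ x^2 + x in F_3[x]/(f).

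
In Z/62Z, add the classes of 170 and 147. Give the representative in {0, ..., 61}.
7

Reduce the summands first: 170 ≡ 46, 147 ≡ 23 (mod 62), so 170 + 147 ≡ 46 + 23 (mod 62). 46 + 23 = 69; 69 = 1·62 + 7, so (170 + 147) mod 62 = 7.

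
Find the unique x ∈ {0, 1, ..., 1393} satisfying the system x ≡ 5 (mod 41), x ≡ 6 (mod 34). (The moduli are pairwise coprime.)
x ≡ 210 (mod 1394); the representative in [0, 1394) is 210

The moduli 41, 34 are pairwise coprime, so by the CRT there is a unique solution mod 41·34 = 1394.
Solve by successive substitution. Start with x ≡ 5 (mod 41).
  Combine with x ≡ 6 (mod 34): write x = 5 + 41·t and require 5 + 41·t ≡ 6 (mod 34), i.e. 41·t ≡ 6 − 5 ≡ 1 (mod 34). Since 41^(−1) ≡ 5 (mod 34) (41 ≡ 7 (mod 34)), t ≡ 5·1 ≡ 5 (mod 34). So x ≡ 5 + 41·5 = 210 (mod 1394).
Unique solution in [0, 1394): x = 210.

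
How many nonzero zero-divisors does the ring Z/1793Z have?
Z/1793Z has 172 nonzero zero-divisors

In Z/1793Z each nonzero element is either a unit (gcd with 1793 is 1) or a zero-divisor (gcd > 1). The number of units is φ(1793): factorise 1793 = 11 · 163, so φ(1793) = (11 − 1) · (163 − 1) = 10 · 162 = 1620. The nonzero elements number 1793 − 1 = 1792. Hence the nonzero zero-divisors number 1792 − 1620 = 172.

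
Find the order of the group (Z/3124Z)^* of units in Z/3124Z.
|(Z/3124Z)^*| = 1400

(Z/3124Z)^* consists of the classes a with gcd(a, 3124) = 1, so its order is φ(3124). φ is multiplicative, with φ(p^e) = p^e − p^(e−1). Factorise 3124 = 2^2 · 11 · 71. Then
  φ(3124) = (2^2 − 2^1) · (11 − 1) · (71 − 1) = 2 · 10 · 70 = 1400.
Thus |(Z/3124Z)^*| = 1400.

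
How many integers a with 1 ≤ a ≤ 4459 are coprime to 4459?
The number of a ∈ {1, ..., 4459} with gcd(a, 4459) = 1 is by definition Euler's totient φ(4459). φ is multiplicative, with φ(p^e) = p^e − p^(e−1). Factorise 4459 = 7^3 · 13. Then
  φ(4459) = (7^3 − 7^2) · (13 − 1) = 294 · 12 = 3528.
So there are 3528 such integers.

Final answer: 3528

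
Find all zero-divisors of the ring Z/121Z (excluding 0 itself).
An element a ∈ Z/121Z (with a ≠ 0) is a zero-divisor iff gcd(a, 121) > 1 (because a is a unit precisely when gcd(a, n) = 1, and in Z/nZ every nonzero, non-unit element is a zero-divisor). Scan a = 1, ..., 120 and keep those with gcd(a, 121) > 1:
  gcd(11, 121) = 11, gcd(22, 121) = 11, gcd(33, 121) = 11, gcd(44, 121) = 11, gcd(55, 121) = 11, gcd(66, 121) = 11, gcd(77, 121) = 11, gcd(88, 121) = 11, gcd(99, 121) = 11, gcd(110, 121) = 11.
All other a ∈ {1, ..., 120} have gcd(a, 121) = 1 and are units. So the nonzero zero-divisors are exactly the 10 values of a appearing in this scan.

Final answer: nonzero zero-divisors of Z/121Z = {11, 22, 33, 44, 55, 66, 77, 88, 99, 110}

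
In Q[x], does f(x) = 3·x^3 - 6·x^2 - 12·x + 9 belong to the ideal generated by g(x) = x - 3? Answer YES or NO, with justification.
YES

In Q[x] the ideal (g) consists of all multiples of g, so f ∈ (g) iff g | f, i.e. iff the remainder of f on division by g is 0. Divide f by g (g is monic, so eliminate the leading term of the running remainder at each step):
  leading term 3·x^3: subtract (3·x^2)·g(x) = 3·x^3 - 9·x^2, leaving 3·x^2 - 12·x + 9
  leading term 3·x^2: subtract (3·x)·g(x) = 3·x^2 - 9·x, leaving 9 - 3·x
  leading term -3·x: subtract (-3)·g(x) = 9 - 3·x, leaving 0
The remainder is 0, so f(x) = g(x) · h(x) with h(x) = 3·x^2 + 3·x - 3. Hence g | f, i.e. f ∈ (g).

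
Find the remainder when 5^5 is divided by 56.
Use repeated squaring. Binary(5) = 101. Walk through the bits of the exponent 5 left-to-right: at each bit after the leading one, square the running value, then multiply by 5 if the bit is 1 (always reducing mod 56):
  bit 1 = 1 (leading): start with 5.
  bit 2 = 0: square 5^2 = 25 (mod 56).
  bit 3 = 1: square 25^2 = 625 ≡ 9; bit is 1, so multiply 9·5 = 45 (mod 56).
Final value: 5^5 ≡ 45 (mod 56).

Final answer: 45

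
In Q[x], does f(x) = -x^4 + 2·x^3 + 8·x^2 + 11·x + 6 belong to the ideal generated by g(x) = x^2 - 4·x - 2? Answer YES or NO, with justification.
NO

In Q[x] the ideal (g) consists of all multiples of g, so f ∈ (g) iff g | f, i.e. iff the remainder of f on division by g is 0. Divide f by g (g is monic, so eliminate the leading term of the running remainder at each step):
  leading term -x^4: subtract (-x^2)·g(x) = -x^4 + 4·x^3 + 2·x^2, leaving -2·x^3 + 6·x^2 + 11·x + 6
  leading term -2·x^3: subtract (-2·x)·g(x) = -2·x^3 + 8·x^2 + 4·x, leaving -2·x^2 + 7·x + 6
  leading term -2·x^2: subtract (-2)·g(x) = -2·x^2 + 8·x + 4, leaving 2 - x
The remainder r(x) = 2 - x ≠ 0 (and deg r < deg g), so g ∤ f, i.e. f ∉ (g).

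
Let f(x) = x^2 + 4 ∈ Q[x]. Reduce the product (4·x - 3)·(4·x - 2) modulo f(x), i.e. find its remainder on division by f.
a · b ≡ -20·x - 58 (mod f(x))

First multiply in Q[x] without reducing: a · b = 16·x^2 - 20·x + 6. Now divide by f(x) = x^2 + 4, eliminating the leading term at each step:
  leading term 16·x^2: subtract (16)·f(x) = 16·x^2 + 64, leaving -20·x - 58
The degree is now < 2, so this is the remainder. Hence a · b ≡ -20·x - 58 in Q[x]/(f).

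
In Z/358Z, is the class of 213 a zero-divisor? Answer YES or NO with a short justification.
gcd(213, 358) = 1, so 213 is a unit in Z/358Z (it has a multiplicative inverse). A unit cannot be a zero-divisor: if 213·b ≡ 0 then multiplying both sides by 213^(−1) gives b ≡ 0. So 213 is not a zero-divisor.

Final answer: NO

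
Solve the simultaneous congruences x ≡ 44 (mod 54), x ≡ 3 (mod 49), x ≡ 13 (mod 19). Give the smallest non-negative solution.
The moduli 54, 49, 19 are pairwise coprime, so by the CRT there is a unique solution mod 54·49·19 = 50274.
Solve by successive substitution. Start with x ≡ 44 (mod 54).
  Combine with x ≡ 3 (mod 49): write x = 44 + 54·t and require 44 + 54·t ≡ 3 (mod 49), i.e. 54·t ≡ 3 − 44 ≡ 8 (mod 49). Since 54^(−1) ≡ 10 (mod 49) (54 ≡ 5 (mod 49)), t ≡ 10·8 ≡ 31 (mod 49). So x ≡ 44 + 54·31 = 1718 (mod 2646).
  Combine with x ≡ 13 (mod 19): write x = 1718 + 2646·t and require 1718 + 2646·t ≡ 13 (mod 19), i.e. 2646·t ≡ 13 − 1718 ≡ 5 (mod 19). Since 2646^(−1) ≡ 4 (mod 19) (2646 ≡ 5 (mod 19)), t ≡ 4·5 ≡ 1 (mod 19). So x ≡ 1718 + 2646·1 = 4364 (mod 50274).
Unique solution in [0, 50274): x = 4364.

Final answer: x ≡ 4364 (mod 50274); the representative in [0, 50274) is 4364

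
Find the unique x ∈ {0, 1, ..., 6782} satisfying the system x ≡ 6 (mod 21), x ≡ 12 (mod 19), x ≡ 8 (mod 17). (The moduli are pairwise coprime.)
x ≡ 1266 (mod 6783); the representative in [0, 6783) is 1266

The moduli 21, 19, 17 are pairwise coprime, so by the CRT there is a unique solution mod 21·19·17 = 6783.
Solve by successive substitution. Start with x ≡ 6 (mod 21).
  Combine with x ≡ 12 (mod 19): write x = 6 + 21·t and require 6 + 21·t ≡ 12 (mod 19), i.e. 21·t ≡ 12 − 6 ≡ 6 (mod 19). Since 21^(−1) ≡ 10 (mod 19) (21 ≡ 2 (mod 19)), t ≡ 10·6 ≡ 3 (mod 19). So x ≡ 6 + 21·3 = 69 (mod 399).
  Combine with x ≡ 8 (mod 17): write x = 69 + 399·t and require 69 + 399·t ≡ 8 (mod 17), i.e. 399·t ≡ 8 − 69 ≡ 7 (mod 17). Since 399^(−1) ≡ 15 (mod 17) (399 ≡ 8 (mod 17)), t ≡ 15·7 ≡ 3 (mod 17). So x ≡ 69 + 399·3 = 1266 (mod 6783).
Unique solution in [0, 6783): x = 1266.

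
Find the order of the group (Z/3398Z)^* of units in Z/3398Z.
|(Z/3398Z)^*| = 1698

(Z/3398Z)^* consists of the classes a with gcd(a, 3398) = 1, so its order is φ(3398). φ is multiplicative, with φ(p^e) = p^e − p^(e−1). Factorise 3398 = 2 · 1699. Then
  φ(3398) = (2 − 1) · (1699 − 1) = 1 · 1698 = 1698.
Thus |(Z/3398Z)^*| = 1698.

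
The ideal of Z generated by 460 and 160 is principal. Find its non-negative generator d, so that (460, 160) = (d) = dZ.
In the PID Z, (a, b) is generated by gcd(a, b). Compute gcd(460, 160) with the extended Euclidean algorithm, tracking rows (r, s, t) with s·460 + t·160 = r:
  row A: (460, 1, 0)   [1·460 + 0·160 = 460]
  row B: (160, 0, 1)   [0·460 + 1·160 = 160]
  460 = 2·160 + 140   → row C = row A − 2·row B = (140, 1, −2)   [check: 1·460 − 2·160 = 140]
  160 = 1·140 + 20   → row D = row B − 1·row C = (20, −1, 3)   [check: −1·460 + 3·160 = 20]
  140 = 7·20 + 0   → remainder 0, stop. gcd = 20 (last nonzero row D).
So gcd(460, 160) = 20, with Bézout identity −1·460 + 3·160 = 20. Containment (⊇): the Bézout identity exhibits 20 as an element of (460, 160), giving (20) ⊆ (460, 160). Containment (⊆): since 20 | 460 and 20 | 160 (460 = 20·23, 160 = 20·8), every Z-linear combination of 460 and 160 is divisible by 20, so (460, 160) ⊆ (20). Therefore (460, 160) = (20), d = 20.

Final answer: (460, 160) = (20); d = 20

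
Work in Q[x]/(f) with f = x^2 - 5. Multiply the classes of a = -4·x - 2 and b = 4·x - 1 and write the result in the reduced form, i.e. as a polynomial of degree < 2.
a · b ≡ -4·x - 78 (mod f(x))

First multiply in Q[x] without reducing: a · b = -16·x^2 - 4·x + 2. Now divide by f(x) = x^2 - 5, eliminating the leading term at each step:
  leading term -16·x^2: subtract (-16)·f(x) = 80 - 16·x^2, leaving -4·x - 78
The degree is now < 2, so this is the remainder. Hence a · b ≡ -4·x - 78 in Q[x]/(f).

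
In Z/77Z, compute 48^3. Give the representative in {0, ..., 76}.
Use repeated squaring. Binary(3) = 11. Walk through the bits of the exponent 3 left-to-right: at each bit after the leading one, square the running value, then multiply by 48 if the bit is 1 (always reducing mod 77):
  bit 1 = 1 (leading): start with 48.
  bit 2 = 1: square 48^2 = 2304 ≡ 71; bit is 1, so multiply 71·48 = 3408 ≡ 20 (mod 77).
Final value: 48^3 ≡ 20 (mod 77).

Final answer: 20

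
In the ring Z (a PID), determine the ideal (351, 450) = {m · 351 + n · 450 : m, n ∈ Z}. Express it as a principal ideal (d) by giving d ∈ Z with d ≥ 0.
(351, 450) = (9); d = 9

In the PID Z, (a, b) is generated by gcd(a, b). Compute gcd(450, 351) with the extended Euclidean algorithm, tracking rows (r, s, t) with s·450 + t·351 = r:
  row A: (450, 1, 0)   [1·450 + 0·351 = 450]
  row B: (351, 0, 1)   [0·450 + 1·351 = 351]
  450 = 1·351 + 99   → row C = row A − 1·row B = (99, 1, −1)   [check: 1·450 − 1·351 = 99]
  351 = 3·99 + 54   → row D = row B − 3·row C = (54, −3, 4)   [check: −3·450 + 4·351 = 54]
  99 = 1·54 + 45   → row E = row C − 1·row D = (45, 4, −5)   [check: 4·450 − 5·351 = 45]
  54 = 1·45 + 9   → row F = row D − 1·row E = (9, −7, 9)   [check: −7·450 + 9·351 = 9]
  45 = 5·9 + 0   → remainder 0, stop. gcd = 9 (last nonzero row F).
So gcd(351, 450) = 9, with Bézout identity −7·450 + 9·351 = 9. Containment (⊇): the Bézout identity exhibits 9 as an element of (351, 450), giving (9) ⊆ (351, 450). Containment (⊆): since 9 | 351 and 9 | 450 (351 = 9·39, 450 = 9·50), every Z-linear combination of 351 and 450 is divisible by 9, so (351, 450) ⊆ (9). Therefore (351, 450) = (9), d = 9.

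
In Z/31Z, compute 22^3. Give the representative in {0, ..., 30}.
15

Use repeated squaring. Binary(3) = 11. Walk through the bits of the exponent 3 left-to-right: at each bit after the leading one, square the running value, then multiply by 22 if the bit is 1 (always reducing mod 31):
  bit 1 = 1 (leading): start with 22.
  bit 2 = 1: square 22^2 = 484 ≡ 19; bit is 1, so multiply 19·22 = 418 ≡ 15 (mod 31).
Final value: 22^3 ≡ 15 (mod 31).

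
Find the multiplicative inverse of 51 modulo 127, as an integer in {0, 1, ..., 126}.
Apply the extended Euclidean algorithm to (127, 51), tracking rows (r, s, t) with s·127 + t·51 = r. Each division r_prev = q·r_cur + r_new produces the new row as (previous row) − q·(current row):
  row A: (127, 1, 0)   [1·127 + 0·51 = 127]
  row B: (51, 0, 1)   [0·127 + 1·51 = 51]
  127 = 2·51 + 25   → row C = row A − 2·row B = (25, 1, −2)   [check: 1·127 − 2·51 = 25]
  51 = 2·25 + 1   → row D = row B − 2·row C = (1, −2, 5)   [check: −2·127 + 5·51 = 1]
  25 = 25·1 + 0   → remainder 0, stop. gcd = 1 (last nonzero row D).
The gcd is 1, so 51 is invertible mod 127. The last nonzero row gives −2·127 + 5·51 = 1, so t = 5. So 51^(−1) ≡ 5 (mod 127). Verify: 51 · 5 = 255 ≡ 1 (mod 127). ✓

Final answer: 51^(−1) ≡ 5 (mod 127)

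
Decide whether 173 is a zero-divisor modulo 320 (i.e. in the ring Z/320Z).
NO

gcd(173, 320) = 1, so 173 is a unit in Z/320Z (it has a multiplicative inverse). A unit cannot be a zero-divisor: if 173·b ≡ 0 then multiplying both sides by 173^(−1) gives b ≡ 0. So 173 is not a zero-divisor.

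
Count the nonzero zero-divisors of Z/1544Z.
In Z/1544Z each nonzero element is either a unit (gcd with 1544 is 1) or a zero-divisor (gcd > 1). The number of units is φ(1544): factorise 1544 = 2^3 · 193, so φ(1544) = (2^3 − 2^2) · (193 − 1) = 4 · 192 = 768. The nonzero elements number 1544 − 1 = 1543. Hence the nonzero zero-divisors number 1543 − 768 = 775.

Final answer: Z/1544Z has 775 nonzero zero-divisors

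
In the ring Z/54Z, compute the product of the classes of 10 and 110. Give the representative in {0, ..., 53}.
20

Reduce the factors first: 110 ≡ 2 (mod 54), so 10 · 110 ≡ 10 · 2 (mod 54). 10 · 2 = 20. Dividing by 54: 20 = 0·54 + 20. So (10 · 110) mod 54 = 20.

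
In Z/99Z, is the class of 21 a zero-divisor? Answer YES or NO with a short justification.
YES

gcd(21, 99) = 3 > 1, so 21 is not a unit in Z/99Z. In Z/nZ every nonzero non-unit is a zero-divisor: explicitly, take b = 99/gcd = 33 ≠ 0 (mod 99); then 21·33 = 693 = 7·99, i.e. 21·33 ≡ 0 (mod 99). So 21 is a zero-divisor.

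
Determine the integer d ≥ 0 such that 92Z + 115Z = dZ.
(92, 115) = (23); d = 23

In the PID Z, (a, b) is generated by gcd(a, b). Compute gcd(115, 92) with the extended Euclidean algorithm, tracking rows (r, s, t) with s·115 + t·92 = r:
  row A: (115, 1, 0)   [1·115 + 0·92 = 115]
  row B: (92, 0, 1)   [0·115 + 1·92 = 92]
  115 = 1·92 + 23   → row C = row A − 1·row B = (23, 1, −1)   [check: 1·115 − 1·92 = 23]
  92 = 4·23 + 0   → remainder 0, stop. gcd = 23 (last nonzero row C).
So gcd(92, 115) = 23, with Bézout identity 1·115 − 1·92 = 23. Containment (⊇): the Bézout identity exhibits 23 as an element of (92, 115), giving (23) ⊆ (92, 115). Containment (⊆): since 23 | 92 and 23 | 115 (92 = 23·4, 115 = 23·5), every Z-linear combination of 92 and 115 is divisible by 23, so (92, 115) ⊆ (23). Therefore (92, 115) = (23), d = 23.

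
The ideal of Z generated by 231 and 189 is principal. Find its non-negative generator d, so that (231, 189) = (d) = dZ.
(231, 189) = (21); d = 21

In the PID Z, (a, b) is generated by gcd(a, b). Compute gcd(231, 189) with the extended Euclidean algorithm, tracking rows (r, s, t) with s·231 + t·189 = r:
  row A: (231, 1, 0)   [1·231 + 0·189 = 231]
  row B: (189, 0, 1)   [0·231 + 1·189 = 189]
  231 = 1·189 + 42   → row C = row A − 1·row B = (42, 1, −1)   [check: 1·231 − 1·189 = 42]
  189 = 4·42 + 21   → row D = row B − 4·row C = (21, −4, 5)   [check: −4·231 + 5·189 = 21]
  42 = 2·21 + 0   → remainder 0, stop. gcd = 21 (last nonzero row D).
So gcd(231, 189) = 21, with Bézout identity −4·231 + 5·189 = 21. Containment (⊇): the Bézout identity exhibits 21 as an element of (231, 189), giving (21) ⊆ (231, 189). Containment (⊆): since 21 | 231 and 21 | 189 (231 = 21·11, 189 = 21·9), every Z-linear combination of 231 and 189 is divisible by 21, so (231, 189) ⊆ (21). Therefore (231, 189) = (21), d = 21.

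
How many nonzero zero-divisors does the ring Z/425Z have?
Z/425Z has 104 nonzero zero-divisors

In Z/425Z each nonzero element is either a unit (gcd with 425 is 1) or a zero-divisor (gcd > 1). The number of units is φ(425): factorise 425 = 5^2 · 17, so φ(425) = (5^2 − 5^1) · (17 − 1) = 20 · 16 = 320. The nonzero elements number 425 − 1 = 424. Hence the nonzero zero-divisors number 424 − 320 = 104.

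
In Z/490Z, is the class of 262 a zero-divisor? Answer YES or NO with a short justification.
YES

gcd(262, 490) = 2 > 1, so 262 is not a unit in Z/490Z. In Z/nZ every nonzero non-unit is a zero-divisor: explicitly, take b = 490/gcd = 245 ≠ 0 (mod 490); then 262·245 = 64190 = 131·490, i.e. 262·245 ≡ 0 (mod 490). So 262 is a zero-divisor.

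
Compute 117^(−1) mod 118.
117^(−1) ≡ 117 (mod 118)

Apply the extended Euclidean algorithm to (118, 117), tracking rows (r, s, t) with s·118 + t·117 = r. Each division r_prev = q·r_cur + r_new produces the new row as (previous row) − q·(current row):
  row A: (118, 1, 0)   [1·118 + 0·117 = 118]
  row B: (117, 0, 1)   [0·118 + 1·117 = 117]
  118 = 1·117 + 1   → row C = row A − 1·row B = (1, 1, −1)   [check: 1·118 − 1·117 = 1]
  117 = 117·1 + 0   → remainder 0, stop. gcd = 1 (last nonzero row C).
The gcd is 1, so 117 is invertible mod 118. The last nonzero row gives 1·118 − 1·117 = 1, so t = −1. So 117^(−1) ≡ −1 ≡ 117 (mod 118). Verify: 117 · 117 = 13689 ≡ 1 (mod 118). ✓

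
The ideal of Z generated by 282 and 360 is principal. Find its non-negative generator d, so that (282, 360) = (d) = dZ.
In the PID Z, (a, b) is generated by gcd(a, b). Compute gcd(360, 282) with the extended Euclidean algorithm, tracking rows (r, s, t) with s·360 + t·282 = r:
  row A: (360, 1, 0)   [1·360 + 0·282 = 360]
  row B: (282, 0, 1)   [0·360 + 1·282 = 282]
  360 = 1·282 + 78   → row C = row A − 1·row B = (78, 1, −1)   [check: 1·360 − 1·282 = 78]
  282 = 3·78 + 48   → row D = row B − 3·row C = (48, −3, 4)   [check: −3·360 + 4·282 = 48]
  78 = 1·48 + 30   → row E = row C − 1·row D = (30, 4, −5)   [check: 4·360 − 5·282 = 30]
  48 = 1·30 + 18   → row F = row D − 1·row E = (18, −7, 9)   [check: −7·360 + 9·282 = 18]
  30 = 1·18 + 12   → row G = row E − 1·row F = (12, 11, −14)   [check: 11·360 − 14·282 = 12]
  18 = 1·12 + 6   → row H = row F − 1·row G = (6, −18, 23)   [check: −18·360 + 23·282 = 6]
  12 = 2·6 + 0   → remainder 0, stop. gcd = 6 (last nonzero row H).
So gcd(282, 360) = 6, with Bézout identity −18·360 + 23·282 = 6. Containment (⊇): the Bézout identity exhibits 6 as an element of (282, 360), giving (6) ⊆ (282, 360). Containment (⊆): since 6 | 282 and 6 | 360 (282 = 6·47, 360 = 6·60), every Z-linear combination of 282 and 360 is divisible by 6, so (282, 360) ⊆ (6). Therefore (282, 360) = (6), d = 6.

Final answer: (282, 360) = (6); d = 6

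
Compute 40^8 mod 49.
25

Use repeated squaring. Binary(8) = 1000. Walk through the bits of the exponent 8 left-to-right: at each bit after the leading one, square the running value, then multiply by 40 if the bit is 1 (always reducing mod 49):
  bit 1 = 1 (leading): start with 40.
  bit 2 = 0: square 40^2 = 1600 ≡ 32 (mod 49).
  bit 3 = 0: square 32^2 = 1024 ≡ 44 (mod 49).
  bit 4 = 0: square 44^2 = 1936 ≡ 25 (mod 49).
Final value: 40^8 ≡ 25 (mod 49).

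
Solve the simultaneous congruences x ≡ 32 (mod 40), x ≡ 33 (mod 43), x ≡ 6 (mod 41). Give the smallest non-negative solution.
x ≡ 10912 (mod 70520); the representative in [0, 70520) is 10912

The moduli 40, 43, 41 are pairwise coprime, so by the CRT there is a unique solution mod 40·43·41 = 70520.
Solve by successive substitution. Start with x ≡ 32 (mod 40).
  Combine with x ≡ 33 (mod 43): write x = 32 + 40·t and require 32 + 40·t ≡ 33 (mod 43), i.e. 40·t ≡ 33 − 32 ≡ 1 (mod 43). Since 40^(−1) ≡ 14 (mod 43), t ≡ 14·1 ≡ 14 (mod 43). So x ≡ 32 + 40·14 = 592 (mod 1720).
  Combine with x ≡ 6 (mod 41): write x = 592 + 1720·t and require 592 + 1720·t ≡ 6 (mod 41), i.e. 1720·t ≡ 6 − 592 ≡ 29 (mod 41). Since 1720^(−1) ≡ 20 (mod 41) (1720 ≡ 39 (mod 41)), t ≡ 20·29 ≡ 6 (mod 41). So x ≡ 592 + 1720·6 = 10912 (mod 70520).
Unique solution in [0, 70520): x = 10912.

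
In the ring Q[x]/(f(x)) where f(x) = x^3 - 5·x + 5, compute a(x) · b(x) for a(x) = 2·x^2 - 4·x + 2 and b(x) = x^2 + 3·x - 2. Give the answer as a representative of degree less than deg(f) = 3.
a · b ≡ -4·x^2 + 14·x - 14 (mod f(x))

First multiply in Q[x] without reducing: a · b = 2·x^4 + 2·x^3 - 14·x^2 + 14·x - 4. Now divide by f(x) = x^3 - 5·x + 5, eliminating the leading term at each step:
  leading term 2·x^4: subtract (2·x)·f(x) = 2·x^4 - 10·x^2 + 10·x, leaving 2·x^3 - 4·x^2 + 4·x - 4
  leading term 2·x^3: subtract (2)·f(x) = 2·x^3 - 10·x + 10, leaving -4·x^2 + 14·x - 14
The degree is now < 3, so this is the remainder. Hence a · b ≡ -4·x^2 + 14·x - 14 in Q[x]/(f).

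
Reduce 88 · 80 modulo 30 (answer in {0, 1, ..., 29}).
Reduce the factors first: 88 ≡ 28, 80 ≡ 20 (mod 30), so 88 · 80 ≡ 28 · 20 (mod 30). 28 · 20 = 560. Dividing by 30: 560 = 18·30 + 20. So (88 · 80) mod 30 = 20.

Final answer: 20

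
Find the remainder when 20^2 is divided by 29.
23

Use repeated squaring. Binary(2) = 10. Walk through the bits of the exponent 2 left-to-right: at each bit after the leading one, square the running value, then multiply by 20 if the bit is 1 (always reducing mod 29):
  bit 1 = 1 (leading): start with 20.
  bit 2 = 0: square 20^2 = 400 ≡ 23 (mod 29).
Final value: 20^2 ≡ 23 (mod 29).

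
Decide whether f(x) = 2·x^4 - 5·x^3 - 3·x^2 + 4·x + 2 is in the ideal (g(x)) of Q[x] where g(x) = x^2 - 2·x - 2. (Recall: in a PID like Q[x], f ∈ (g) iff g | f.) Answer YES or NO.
YES

In Q[x] the ideal (g) consists of all multiples of g, so f ∈ (g) iff g | f, i.e. iff the remainder of f on division by g is 0. Divide f by g (g is monic, so eliminate the leading term of the running remainder at each step):
  leading term 2·x^4: subtract (2·x^2)·g(x) = 2·x^4 - 4·x^3 - 4·x^2, leaving -x^3 + x^2 + 4·x + 2
  leading term -x^3: subtract (-x)·g(x) = -x^3 + 2·x^2 + 2·x, leaving -x^2 + 2·x + 2
  leading term -x^2: subtract (-1)·g(x) = -x^2 + 2·x + 2, leaving 0
The remainder is 0, so f(x) = g(x) · h(x) with h(x) = 2·x^2 - x - 1. Hence g | f, i.e. f ∈ (g).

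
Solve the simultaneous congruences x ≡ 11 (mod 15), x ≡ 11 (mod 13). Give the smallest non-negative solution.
The moduli 15, 13 are pairwise coprime, so by the CRT there is a unique solution mod 15·13 = 195.
Solve by successive substitution. Start with x ≡ 11 (mod 15).
  Combine with x ≡ 11 (mod 13): write x = 11 + 15·t and require 11 + 15·t ≡ 11 (mod 13), i.e. 15·t ≡ 11 − 11 ≡ 0 (mod 13). Since 15^(−1) ≡ 7 (mod 13) (15 ≡ 2 (mod 13)), t ≡ 7·0 ≡ 0 (mod 13). So x ≡ 11 + 15·0 = 11 (mod 195).
Unique solution in [0, 195): x = 11.

Final answer: x ≡ 11 (mod 195); the representative in [0, 195) is 11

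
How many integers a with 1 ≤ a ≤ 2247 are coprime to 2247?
The number of a ∈ {1, ..., 2247} with gcd(a, 2247) = 1 is by definition Euler's totient φ(2247). φ is multiplicative, with φ(p^e) = p^e − p^(e−1). Factorise 2247 = 3 · 7 · 107. Then
  φ(2247) = (3 − 1) · (7 − 1) · (107 − 1) = 2 · 6 · 106 = 1272.
So there are 1272 such integers.

Final answer: 1272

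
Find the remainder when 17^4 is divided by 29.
Use repeated squaring. Binary(4) = 100. Walk through the bits of the exponent 4 left-to-right: at each bit after the leading one, square the running value, then multiply by 17 if the bit is 1 (always reducing mod 29):
  bit 1 = 1 (leading): start with 17.
  bit 2 = 0: square 17^2 = 289 ≡ 28 (mod 29).
  bit 3 = 0: square 28^2 = 784 ≡ 1 (mod 29).
Final value: 17^4 ≡ 1 (mod 29).

Final answer: 1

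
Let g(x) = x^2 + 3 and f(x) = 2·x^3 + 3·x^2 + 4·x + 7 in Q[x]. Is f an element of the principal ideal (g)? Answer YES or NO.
In Q[x] the ideal (g) consists of all multiples of g, so f ∈ (g) iff g | f, i.e. iff the remainder of f on division by g is 0. Divide f by g (g is monic, so eliminate the leading term of the running remainder at each step):
  leading term 2·x^3: subtract (2·x)·g(x) = 2·x^3 + 6·x, leaving 3·x^2 - 2·x + 7
  leading term 3·x^2: subtract (3)·g(x) = 3·x^2 + 9, leaving -2·x - 2
The remainder r(x) = -2·x - 2 ≠ 0 (and deg r < deg g), so g ∤ f, i.e. f ∉ (g).

Final answer: NO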